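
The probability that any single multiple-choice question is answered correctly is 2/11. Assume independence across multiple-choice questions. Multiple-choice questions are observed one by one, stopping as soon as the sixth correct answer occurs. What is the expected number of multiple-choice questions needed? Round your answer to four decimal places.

Y = total multiple-choice questions until the sixth success; negative binomial with r=6, p=0.181818.
E[Y] = r / p = 6 / 0.181818 = 33.000000

33.0000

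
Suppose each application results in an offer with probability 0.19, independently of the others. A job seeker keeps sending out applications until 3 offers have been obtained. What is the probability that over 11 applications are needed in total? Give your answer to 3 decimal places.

Needing more than 11 applications ⇔ fewer than 3 successes in the first 11. With X ~ Binomial(11, 0.19), P(Y > 11) = P(X ≤ 2).
  k=0: C(11,0)·0.19^0·0.81^11 = 0.09848
  k=1: C(11,1)·0.19^1·0.81^10 = 0.25410
  k=2: C(11,2)·0.19^2·0.81^9 = 0.29801
P(X ≤ 2) = 0.65059

0.651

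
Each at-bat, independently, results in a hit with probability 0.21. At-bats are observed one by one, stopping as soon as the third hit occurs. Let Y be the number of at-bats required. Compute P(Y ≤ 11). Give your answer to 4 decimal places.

Finishing within 11 at-bats ⇔ at least 3 successes in the first 11. With X ~ Binomial(11, 0.21), P(Y ≤ 11) = 1 − P(X ≤ 2).
  k=0: C(11,0)·0.21^0·0.79^11 = 0.074799
  k=1: C(11,1)·0.21^1·0.79^10 = 0.218717
  k=2: C(11,2)·0.21^2·0.79^9 = 0.290700
1 − 0.584217 = 0.415783

0.4158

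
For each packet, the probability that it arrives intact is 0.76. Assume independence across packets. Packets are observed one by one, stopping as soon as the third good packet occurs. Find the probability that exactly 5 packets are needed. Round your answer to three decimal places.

0.152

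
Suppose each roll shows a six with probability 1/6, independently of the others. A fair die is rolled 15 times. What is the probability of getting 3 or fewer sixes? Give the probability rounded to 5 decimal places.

0.76848

X ~ Binomial(15, 0.166667); P(X ≤ 3) = Σ C(15,k) p^k (1−p)^(15−k) over k:
  k=0: C(15,0)·0.166667^0·0.833333^15 = 0.0649055
  k=1: C(15,1)·0.166667^1·0.833333^14 = 0.1947164
  k=2: C(15,2)·0.166667^2·0.833333^13 = 0.2726030
  k=3: C(15,3)·0.166667^3·0.833333^12 = 0.2362559
Total = 0.7684808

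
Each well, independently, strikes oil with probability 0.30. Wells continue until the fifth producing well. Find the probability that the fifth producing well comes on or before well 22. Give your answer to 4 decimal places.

0.8355

Finishing within 22 wells ⇔ at least 5 successes in the first 22. With X ~ Binomial(22, 0.30), P(Y ≤ 22) = 1 − P(X ≤ 4).
  k=0: C(22,0)·0.30^0·0.70^22 = 0.000391
  k=1: C(22,1)·0.30^1·0.70^21 = 0.003686
  k=2: C(22,2)·0.30^2·0.70^20 = 0.016589
  k=3: C(22,3)·0.30^3·0.70^19 = 0.047397
  k=4: C(22,4)·0.30^4·0.70^18 = 0.096486
1 − 0.164549 = 0.835451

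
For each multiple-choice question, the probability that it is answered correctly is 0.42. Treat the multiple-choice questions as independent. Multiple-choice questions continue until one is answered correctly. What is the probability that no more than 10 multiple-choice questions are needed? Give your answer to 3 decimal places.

Y = number of multiple-choice questions to the first success; geometric, p = 0.42.
P(Y ≤ 10) = 1 − (1−p)^10 = 1 − 0.00431 = 0.99569

0.996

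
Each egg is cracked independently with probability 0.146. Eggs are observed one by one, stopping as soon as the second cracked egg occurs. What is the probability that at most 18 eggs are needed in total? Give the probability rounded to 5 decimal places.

0.76198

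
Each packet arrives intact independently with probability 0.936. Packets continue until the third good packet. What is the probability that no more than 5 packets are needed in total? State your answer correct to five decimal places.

Finishing within 5 packets ⇔ at least 3 successes in the first 5. With X ~ Binomial(5, 0.936), P(Y ≤ 5) = 1 − P(X ≤ 2).
  k=0: C(5,0)·0.936^0·0.064^5 = 0.0000011
  k=1: C(5,1)·0.936^1·0.064^4 = 0.0000785
  k=2: C(5,2)·0.936^2·0.064^3 = 0.0022966
1 − 0.0023762 = 0.9976238

0.99762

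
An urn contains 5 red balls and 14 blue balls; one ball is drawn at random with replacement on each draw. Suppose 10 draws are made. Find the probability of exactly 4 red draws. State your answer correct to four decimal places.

X ~ Binomial(n=10, p=0.263158).
P(X=4) = C(10,4) · p^4 · (1−p)^6
= 210 · 0.0047959 · 0.16005 = 0.161188

0.1612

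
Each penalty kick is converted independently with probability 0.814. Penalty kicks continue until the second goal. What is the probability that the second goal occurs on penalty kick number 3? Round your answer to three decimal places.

Y = trial on which the second success occurs; negative binomial, r=2, p=0.814.
P(Y=3) = C(2,1) · p^2 · (1−p)^1
= 2 · 0.6626 · 0.186 = 0.24649

0.246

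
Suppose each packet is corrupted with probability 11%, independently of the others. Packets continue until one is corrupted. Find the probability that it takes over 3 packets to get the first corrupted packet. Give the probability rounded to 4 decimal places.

Y = number of packets to the first success; geometric, p = 0.11.
P(Y > 3) = P(first 3 all fail) = (1−p)^3 = 0.704969

0.7050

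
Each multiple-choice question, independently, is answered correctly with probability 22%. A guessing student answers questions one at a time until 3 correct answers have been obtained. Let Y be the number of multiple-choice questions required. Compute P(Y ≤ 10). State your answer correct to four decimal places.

Finishing within 10 multiple-choice questions ⇔ at least 3 successes in the first 10. With X ~ Binomial(10, 0.22), P(Y ≤ 10) = 1 − P(X ≤ 2).
  k=0: C(10,0)·0.22^0·0.78^10 = 0.083358
  k=1: C(10,1)·0.22^1·0.78^9 = 0.235112
  k=2: C(10,2)·0.22^2·0.78^8 = 0.298411
1 − 0.616880 = 0.383120

0.3831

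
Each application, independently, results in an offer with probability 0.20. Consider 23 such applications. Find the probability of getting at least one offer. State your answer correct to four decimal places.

0.9941

P(at least one) = 1 − P(none) = 1 − (1 − 0.20)^23
= 1 − 0.005903 = 0.994097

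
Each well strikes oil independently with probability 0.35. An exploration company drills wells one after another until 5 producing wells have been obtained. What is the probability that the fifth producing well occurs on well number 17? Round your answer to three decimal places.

0.054

Y = trial on which the fifth success occurs; negative binomial, r=5, p=0.35.
P(Y=17) = C(16,4) · p^5 · (1−p)^12
= 1820 · 0.0052522 · 0.005688 = 0.05437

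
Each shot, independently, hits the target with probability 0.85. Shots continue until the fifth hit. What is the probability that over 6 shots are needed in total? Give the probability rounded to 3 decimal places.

0.224

Needing more than 6 shots ⇔ fewer than 5 successes in the first 6. With X ~ Binomial(6, 0.85), P(Y > 6) = P(X ≤ 4).
  k=0: C(6,0)·0.85^0·0.15^6 = 0.00001
  k=1: C(6,1)·0.85^1·0.15^5 = 0.00039
  k=2: C(6,2)·0.85^2·0.15^4 = 0.00549
  k=3: C(6,3)·0.85^3·0.15^3 = 0.04145
  k=4: C(6,4)·0.85^4·0.15^2 = 0.17618
P(X ≤ 4) = 0.22352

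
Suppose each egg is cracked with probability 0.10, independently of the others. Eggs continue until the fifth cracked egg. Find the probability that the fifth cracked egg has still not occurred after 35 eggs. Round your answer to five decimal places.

0.73075

Needing more than 35 eggs ⇔ fewer than 5 successes in the first 35. With X ~ Binomial(35, 0.10), P(Y > 35) = P(X ≤ 4).
  k=0: C(35,0)·0.10^0·0.90^35 = 0.0250316
  k=1: C(35,1)·0.10^1·0.90^34 = 0.0973449
  k=2: C(35,2)·0.10^2·0.90^33 = 0.1838738
  k=3: C(35,3)·0.10^3·0.90^32 = 0.2247346
  k=4: C(35,4)·0.10^4·0.90^31 = 0.1997641
P(X ≤ 4) = 0.7307490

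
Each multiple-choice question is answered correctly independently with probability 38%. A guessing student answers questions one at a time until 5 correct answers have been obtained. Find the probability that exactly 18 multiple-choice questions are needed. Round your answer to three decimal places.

Y = trial on which the fifth success occurs; negative binomial, r=5, p=0.38.
P(Y=18) = C(17,4) · p^5 · (1−p)^13
= 2380 · 0.0079235 · 0.0020003 = 0.03772

0.038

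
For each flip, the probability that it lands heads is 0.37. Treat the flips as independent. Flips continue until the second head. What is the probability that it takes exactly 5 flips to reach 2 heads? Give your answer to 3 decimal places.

Y = trial on which the second success occurs; negative binomial, r=2, p=0.37.
P(Y=5) = C(4,1) · p^2 · (1−p)^3
= 4 · 0.1369 · 0.25005 = 0.13693

0.137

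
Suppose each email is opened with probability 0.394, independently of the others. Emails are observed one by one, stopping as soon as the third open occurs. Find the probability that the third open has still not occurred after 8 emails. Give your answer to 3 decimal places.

0.328

Needing more than 8 emails ⇔ fewer than 3 successes in the first 8. With X ~ Binomial(8, 0.394), P(Y > 8) = P(X ≤ 2).
  k=0: C(8,0)·0.394^0·0.606^8 = 0.01819
  k=1: C(8,1)·0.394^1·0.606^7 = 0.09460
  k=2: C(8,2)·0.394^2·0.606^6 = 0.21527
P(X ≤ 2) = 0.32806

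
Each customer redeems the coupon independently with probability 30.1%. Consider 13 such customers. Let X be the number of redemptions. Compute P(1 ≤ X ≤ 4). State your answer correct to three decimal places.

X ~ Binomial(13, 0.301); P(1 ≤ X ≤ 4) = Σ C(13,k) p^k (1−p)^(13−k) over k:
  k=1: C(13,1)·0.301^1·0.699^12 = 0.05324
  k=2: C(13,2)·0.301^2·0.699^11 = 0.13756
  k=3: C(13,3)·0.301^3·0.699^10 = 0.21719
  k=4: C(13,4)·0.301^4·0.699^9 = 0.23381
Total = 0.64180

0.642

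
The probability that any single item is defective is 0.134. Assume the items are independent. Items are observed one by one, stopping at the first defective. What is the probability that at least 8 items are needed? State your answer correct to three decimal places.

Y = number of items to the first success; geometric, p = 0.134.
P(Y > 7) = P(first 7 all fail) = (1−p)^7 = 0.36528

0.365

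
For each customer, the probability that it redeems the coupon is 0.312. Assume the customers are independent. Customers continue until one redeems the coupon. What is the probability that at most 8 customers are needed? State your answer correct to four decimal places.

Y = number of customers to the first success; geometric, p = 0.312.
P(Y ≤ 8) = 1 − (1−p)^8 = 1 − 0.050200 = 0.949800

0.9498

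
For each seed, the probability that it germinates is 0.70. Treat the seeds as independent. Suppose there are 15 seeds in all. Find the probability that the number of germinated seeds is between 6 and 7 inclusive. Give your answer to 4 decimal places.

0.0464

X ~ Binomial(15, 0.70); P(6 ≤ X ≤ 7) = Σ C(15,k) p^k (1−p)^(15−k) over k:
  k=6: C(15,6)·0.70^6·0.30^9 = 0.011590
  k=7: C(15,7)·0.70^7·0.30^8 = 0.034770
Total = 0.046360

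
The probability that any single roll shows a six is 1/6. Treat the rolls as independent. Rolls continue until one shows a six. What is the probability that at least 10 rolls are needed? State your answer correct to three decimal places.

0.194

Y = number of rolls to the first success; geometric, p = 0.166667.
P(Y > 9) = P(first 9 all fail) = (1−p)^9 = 0.19381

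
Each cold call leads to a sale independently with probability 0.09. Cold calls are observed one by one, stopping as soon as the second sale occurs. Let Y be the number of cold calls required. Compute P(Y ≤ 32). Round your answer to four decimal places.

0.7963

Finishing within 32 cold calls ⇔ at least 2 successes in the first 32. With X ~ Binomial(32, 0.09), P(Y ≤ 32) = 1 − P(X ≤ 1).
  k=0: C(32,0)·0.09^0·0.91^32 = 0.048902
  k=1: C(32,1)·0.09^1·0.91^31 = 0.154766
1 − 0.203668 = 0.796332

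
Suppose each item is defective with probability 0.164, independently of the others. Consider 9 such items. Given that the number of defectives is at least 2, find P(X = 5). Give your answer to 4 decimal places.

0.0163

X ~ Binomial(9, 0.164). Want P(X=5 | X≥2) = P(X=5) / P(X≥2).
P(X=5) = C(9,5)·0.164^5·0.836^4 = 0.007302
P(X≥2) = 1 − 0.199460 − 0.352157 = 0.448382
Ratio = 0.007302 / 0.448382 = 0.016284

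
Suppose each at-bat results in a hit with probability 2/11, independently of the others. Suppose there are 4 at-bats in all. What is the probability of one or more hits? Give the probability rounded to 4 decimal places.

0.5519

P(at least one) = 1 − P(none) = 1 − (1 − 0.181818)^4
= 1 − 0.448125 = 0.551875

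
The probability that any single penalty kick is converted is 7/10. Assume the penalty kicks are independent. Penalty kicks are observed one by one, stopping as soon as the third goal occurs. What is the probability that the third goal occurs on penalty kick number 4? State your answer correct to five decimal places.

0.30870

Y = trial on which the third success occurs; negative binomial, r=3, p=0.70.
P(Y=4) = C(3,2) · p^3 · (1−p)^1
= 3 · 0.343 · 0.3 = 0.3087000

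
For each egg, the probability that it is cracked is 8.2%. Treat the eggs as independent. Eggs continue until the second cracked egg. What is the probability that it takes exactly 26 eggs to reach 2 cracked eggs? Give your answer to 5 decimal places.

Y = trial on which the second success occurs; negative binomial, r=2, p=0.082.
P(Y=26) = C(25,1) · p^2 · (1−p)^24
= 25 · 0.006724 · 0.1283 = 0.0215671

0.02157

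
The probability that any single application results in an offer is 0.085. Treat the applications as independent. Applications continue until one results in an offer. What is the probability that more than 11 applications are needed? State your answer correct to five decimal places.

Y = number of applications to the first success; geometric, p = 0.085.
P(Y > 11) = P(first 11 all fail) = (1−p)^11 = 0.3763848

0.37638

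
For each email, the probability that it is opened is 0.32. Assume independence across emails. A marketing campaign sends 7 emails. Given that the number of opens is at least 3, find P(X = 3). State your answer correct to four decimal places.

0.6151

X ~ Binomial(7, 0.32). Want P(X=3 | X≥3) = P(X=3) / P(X≥3).
P(X=3) = C(7,3)·0.32^3·0.68^4 = 0.245219
P(X≥3) = 1 − 0.067230 − 0.221463 − 0.312654 = 0.398653
Ratio = 0.245219 / 0.398653 = 0.615118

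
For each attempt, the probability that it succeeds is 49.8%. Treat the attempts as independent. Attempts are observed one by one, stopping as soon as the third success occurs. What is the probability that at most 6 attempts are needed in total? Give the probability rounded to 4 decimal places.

0.6525

Finishing within 6 attempts ⇔ at least 3 successes in the first 6. With X ~ Binomial(6, 0.498), P(Y ≤ 6) = 1 − P(X ≤ 2).
  k=0: C(6,0)·0.498^0·0.502^6 = 0.016004
  k=1: C(6,1)·0.498^1·0.502^5 = 0.095257
  k=2: C(6,2)·0.498^2·0.502^4 = 0.236246
1 − 0.347507 = 0.652493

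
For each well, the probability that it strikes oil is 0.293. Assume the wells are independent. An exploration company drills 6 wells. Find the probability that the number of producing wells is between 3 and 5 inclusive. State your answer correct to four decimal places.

0.2422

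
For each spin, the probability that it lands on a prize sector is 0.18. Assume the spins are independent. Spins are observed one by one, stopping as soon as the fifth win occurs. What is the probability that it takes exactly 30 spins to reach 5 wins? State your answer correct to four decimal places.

0.0314

Y = trial on which the fifth success occurs; negative binomial, r=5, p=0.18.
P(Y=30) = C(29,4) · p^5 · (1−p)^25
= 23751 · 0.00018896 · 0.007004 = 0.031433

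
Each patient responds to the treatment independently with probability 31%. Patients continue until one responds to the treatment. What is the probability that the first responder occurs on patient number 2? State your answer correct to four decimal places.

0.2139

Geometric (trials to first success), p = 0.31.
P(Y = 2) = (1−p)^1 · p = 0.69 · 0.31 = 0.213900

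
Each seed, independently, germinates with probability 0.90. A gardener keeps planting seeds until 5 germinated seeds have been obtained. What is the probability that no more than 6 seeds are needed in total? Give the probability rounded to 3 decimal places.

0.886

Finishing within 6 seeds ⇔ at least 5 successes in the first 6. With X ~ Binomial(6, 0.90), P(Y ≤ 6) = 1 − P(X ≤ 4).
  k=0: C(6,0)·0.90^0·0.10^6 = 0.00000
  k=1: C(6,1)·0.90^1·0.10^5 = 0.00005
  k=2: C(6,2)·0.90^2·0.10^4 = 0.00121
  k=3: C(6,3)·0.90^3·0.10^3 = 0.01458
  k=4: C(6,4)·0.90^4·0.10^2 = 0.09842
1 − 0.11427 = 0.88574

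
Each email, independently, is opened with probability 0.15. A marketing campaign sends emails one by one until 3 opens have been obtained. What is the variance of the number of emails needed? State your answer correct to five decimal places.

113.33333

Y = total emails until the third success; negative binomial with r=3, p=0.15.
Var(Y) = r(1−p)/p² = 3·0.85 / 0.15² = 113.3333333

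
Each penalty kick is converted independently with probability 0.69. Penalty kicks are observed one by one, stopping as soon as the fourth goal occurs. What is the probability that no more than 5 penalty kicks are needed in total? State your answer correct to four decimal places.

0.5077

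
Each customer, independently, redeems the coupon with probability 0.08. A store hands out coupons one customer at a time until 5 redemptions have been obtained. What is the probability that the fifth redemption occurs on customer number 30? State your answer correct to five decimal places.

Y = trial on which the fifth success occurs; negative binomial, r=5, p=0.08.
P(Y=30) = C(29,4) · p^5 · (1−p)^25
= 23751 · 3.2768e-06 · 0.12436 = 0.0096789

0.00968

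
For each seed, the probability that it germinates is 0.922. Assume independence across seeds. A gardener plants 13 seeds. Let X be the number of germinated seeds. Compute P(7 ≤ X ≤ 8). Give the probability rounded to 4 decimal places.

X ~ Binomial(13, 0.922); P(7 ≤ X ≤ 8) = Σ C(13,k) p^k (1−p)^(13−k) over k:
  k=7: C(13,7)·0.922^7·0.078^6 = 0.000219
  k=8: C(13,8)·0.922^8·0.078^5 = 0.001940
Total = 0.002159

0.0022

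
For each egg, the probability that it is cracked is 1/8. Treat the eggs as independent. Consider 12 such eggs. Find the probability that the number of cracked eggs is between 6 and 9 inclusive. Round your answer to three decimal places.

X ~ Binomial(12, 0.125); P(6 ≤ X ≤ 9) = Σ C(12,k) p^k (1−p)^(12−k) over k:
  k=6: C(12,6)·0.125^6·0.875^6 = 0.00158
  k=7: C(12,7)·0.125^7·0.875^5 = 0.00019
  k=8: C(12,8)·0.125^8·0.875^4 = 0.00002
  k=9: C(12,9)·0.125^9·0.875^3 = 0.00000
Total = 0.00179

0.002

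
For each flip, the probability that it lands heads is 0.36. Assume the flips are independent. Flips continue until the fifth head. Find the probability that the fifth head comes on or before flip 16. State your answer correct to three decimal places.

0.739

Finishing within 16 flips ⇔ at least 5 successes in the first 16. With X ~ Binomial(16, 0.36), P(Y ≤ 16) = 1 − P(X ≤ 4).
  k=0: C(16,0)·0.36^0·0.64^16 = 0.00079
  k=1: C(16,1)·0.36^1·0.64^15 = 0.00713
  k=2: C(16,2)·0.36^2·0.64^14 = 0.03008
  k=3: C(16,3)·0.36^3·0.64^13 = 0.07897
  k=4: C(16,4)·0.36^4·0.64^12 = 0.14436
1 − 0.26133 = 0.73867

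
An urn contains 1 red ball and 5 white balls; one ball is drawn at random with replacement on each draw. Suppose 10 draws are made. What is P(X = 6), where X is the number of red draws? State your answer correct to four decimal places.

0.0022

X ~ Binomial(n=10, p=0.166667).
P(X=6) = C(10,6) · p^6 · (1−p)^4
= 210 · 2.1433e-05 · 0.48225 = 0.002171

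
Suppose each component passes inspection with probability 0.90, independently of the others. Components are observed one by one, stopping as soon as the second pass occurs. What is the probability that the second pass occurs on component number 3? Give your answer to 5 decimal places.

0.16200

Y = trial on which the second success occurs; negative binomial, r=2, p=0.90.
P(Y=3) = C(2,1) · p^2 · (1−p)^1
= 2 · 0.81 · 0.1 = 0.1620000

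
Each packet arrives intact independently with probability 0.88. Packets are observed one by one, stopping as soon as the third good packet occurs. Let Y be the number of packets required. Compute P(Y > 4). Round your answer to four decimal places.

0.0732

Needing more than 4 packets ⇔ fewer than 3 successes in the first 4. With X ~ Binomial(4, 0.88), P(Y > 4) = P(X ≤ 2).
  k=0: C(4,0)·0.88^0·0.12^4 = 0.000207
  k=1: C(4,1)·0.88^1·0.12^3 = 0.006083
  k=2: C(4,2)·0.88^2·0.12^2 = 0.066908
P(X ≤ 2) = 0.073198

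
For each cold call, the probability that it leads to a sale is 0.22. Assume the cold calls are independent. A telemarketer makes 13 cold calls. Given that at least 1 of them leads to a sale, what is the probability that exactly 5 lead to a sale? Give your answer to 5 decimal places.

X ~ Binomial(13, 0.22). Want P(X=5 | X≥1) = P(X=5) / P(X≥1).
P(X=5) = C(13,5)·0.22^5·0.78^8 = 0.0908759
P(X≥1) = 1 − 0.0395576 = 0.9604424
Ratio = 0.0908759 / 0.9604424 = 0.0946188

0.09462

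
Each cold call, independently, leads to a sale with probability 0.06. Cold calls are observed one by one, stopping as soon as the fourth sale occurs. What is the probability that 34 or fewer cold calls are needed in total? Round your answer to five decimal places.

Finishing within 34 cold calls ⇔ at least 4 successes in the first 34. With X ~ Binomial(34, 0.06), P(Y ≤ 34) = 1 − P(X ≤ 3).
  k=0: C(34,0)·0.06^0·0.94^34 = 0.1219964
  k=1: C(34,1)·0.06^1·0.94^33 = 0.2647581
  k=2: C(34,2)·0.06^2·0.94^32 = 0.2788410
  k=3: C(34,3)·0.06^3·0.94^31 = 0.1898492
1 − 0.8554448 = 0.1445552

0.14456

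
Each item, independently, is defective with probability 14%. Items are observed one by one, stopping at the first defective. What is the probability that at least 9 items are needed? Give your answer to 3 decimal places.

0.299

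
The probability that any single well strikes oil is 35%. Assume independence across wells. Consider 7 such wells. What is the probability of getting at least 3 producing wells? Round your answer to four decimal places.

0.4677

X ~ Binomial(7, 0.35); P(X ≥ 3) = Σ C(7,k) p^k (1−p)^(7−k) over k:
  k=3: C(7,3)·0.35^3·0.65^4 = 0.267871
  k=4: C(7,4)·0.35^4·0.65^3 = 0.144238
  k=5: C(7,5)·0.35^5·0.65^2 = 0.046600
  k=6: C(7,6)·0.35^6·0.65^1 = 0.008364
  k=7: C(7,7)·0.35^7·0.65^0 = 0.000643
Total = 0.467717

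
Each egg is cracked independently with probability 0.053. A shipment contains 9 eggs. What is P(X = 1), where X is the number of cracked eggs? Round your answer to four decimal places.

X ~ Binomial(n=9, p=0.053).
P(X=1) = C(9,1) · p^1 · (1−p)^8
= 9 · 0.053 · 0.64684 = 0.308545

0.3085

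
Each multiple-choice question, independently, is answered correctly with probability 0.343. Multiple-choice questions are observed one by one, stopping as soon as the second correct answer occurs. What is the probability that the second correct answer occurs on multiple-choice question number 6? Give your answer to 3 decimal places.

0.110

Y = trial on which the second success occurs; negative binomial, r=2, p=0.343.
P(Y=6) = C(5,1) · p^2 · (1−p)^4
= 5 · 0.11765 · 0.18632 = 0.10960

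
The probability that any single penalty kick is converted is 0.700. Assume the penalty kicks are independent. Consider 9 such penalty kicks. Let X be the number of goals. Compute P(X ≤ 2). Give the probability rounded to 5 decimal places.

0.00429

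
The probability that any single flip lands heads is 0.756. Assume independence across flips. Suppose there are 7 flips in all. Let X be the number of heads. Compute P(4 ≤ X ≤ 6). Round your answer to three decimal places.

0.794

X ~ Binomial(7, 0.756); P(4 ≤ X ≤ 6) = Σ C(7,k) p^k (1−p)^(7−k) over k:
  k=4: C(7,4)·0.756^4·0.244^3 = 0.16608
  k=5: C(7,5)·0.756^5·0.244^2 = 0.30875
  k=6: C(7,6)·0.756^6·0.244^1 = 0.31887
Total = 0.79371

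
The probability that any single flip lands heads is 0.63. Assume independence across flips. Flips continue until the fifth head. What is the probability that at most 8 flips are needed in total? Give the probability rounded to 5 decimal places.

0.66259

Finishing within 8 flips ⇔ at least 5 successes in the first 8. With X ~ Binomial(8, 0.63), P(Y ≤ 8) = 1 − P(X ≤ 4).
  k=0: C(8,0)·0.63^0·0.37^8 = 0.0003512
  k=1: C(8,1)·0.63^1·0.37^7 = 0.0047846
  k=2: C(8,2)·0.63^2·0.37^6 = 0.0285134
  k=3: C(8,3)·0.63^3·0.37^5 = 0.0970998
  k=4: C(8,4)·0.63^4·0.37^4 = 0.2066651
1 − 0.3374141 = 0.6625859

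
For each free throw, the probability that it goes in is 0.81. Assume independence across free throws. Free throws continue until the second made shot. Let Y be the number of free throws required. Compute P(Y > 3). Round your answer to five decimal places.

0.09458

Needing more than 3 free throws ⇔ fewer than 2 successes in the first 3. With X ~ Binomial(3, 0.81), P(Y > 3) = P(X ≤ 1).
  k=0: C(3,0)·0.81^0·0.19^3 = 0.0068590
  k=1: C(3,1)·0.81^1·0.19^2 = 0.0877230
P(X ≤ 1) = 0.0945820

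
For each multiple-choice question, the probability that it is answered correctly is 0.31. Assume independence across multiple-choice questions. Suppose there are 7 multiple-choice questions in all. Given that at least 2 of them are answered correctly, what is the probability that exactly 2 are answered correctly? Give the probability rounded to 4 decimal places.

X ~ Binomial(7, 0.31). Want P(X=2 | X≥2) = P(X=2) / P(X≥2).
P(X=2) = C(7,2)·0.31^2·0.69^5 = 0.315637
P(X≥2) = 1 − 0.074464 − 0.234182 = 0.691354
Ratio = 0.315637 / 0.691354 = 0.456549

0.4565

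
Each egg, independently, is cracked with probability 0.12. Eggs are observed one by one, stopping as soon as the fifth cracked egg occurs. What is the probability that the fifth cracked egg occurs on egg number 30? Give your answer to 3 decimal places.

0.024

Y = trial on which the fifth success occurs; negative binomial, r=5, p=0.12.
P(Y=30) = C(29,4) · p^5 · (1−p)^25
= 23751 · 2.4883e-05 · 0.040932 = 0.02419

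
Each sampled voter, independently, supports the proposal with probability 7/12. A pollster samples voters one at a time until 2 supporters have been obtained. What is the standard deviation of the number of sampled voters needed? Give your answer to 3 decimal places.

1.565

Y = total sampled voters until the second success; negative binomial with r=2, p=0.583333.
SD(Y) = √[r(1−p)/p²] = √(2.44898) = 1.56492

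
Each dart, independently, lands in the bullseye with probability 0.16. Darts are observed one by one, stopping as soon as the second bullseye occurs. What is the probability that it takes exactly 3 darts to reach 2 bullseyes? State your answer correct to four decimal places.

Y = trial on which the second success occurs; negative binomial, r=2, p=0.16.
P(Y=3) = C(2,1) · p^2 · (1−p)^1
= 2 · 0.0256 · 0.84 = 0.043008

0.0430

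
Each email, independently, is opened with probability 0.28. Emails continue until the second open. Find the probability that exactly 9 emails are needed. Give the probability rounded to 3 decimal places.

0.063

Y = trial on which the second success occurs; negative binomial, r=2, p=0.28.
P(Y=9) = C(8,1) · p^2 · (1−p)^7
= 8 · 0.0784 · 0.10031 = 0.06291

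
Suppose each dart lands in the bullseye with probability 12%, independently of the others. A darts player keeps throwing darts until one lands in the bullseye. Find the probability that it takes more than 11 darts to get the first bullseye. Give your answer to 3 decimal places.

0.245

Y = number of darts to the first success; geometric, p = 0.12.
P(Y > 11) = P(first 11 all fail) = (1−p)^11 = 0.24508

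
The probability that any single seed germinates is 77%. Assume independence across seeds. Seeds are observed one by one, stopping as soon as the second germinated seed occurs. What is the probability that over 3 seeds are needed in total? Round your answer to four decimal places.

0.1344

Needing more than 3 seeds ⇔ fewer than 2 successes in the first 3. With X ~ Binomial(3, 0.77), P(Y > 3) = P(X ≤ 1).
  k=0: C(3,0)·0.77^0·0.23^3 = 0.012167
  k=1: C(3,1)·0.77^1·0.23^2 = 0.122199
P(X ≤ 1) = 0.134366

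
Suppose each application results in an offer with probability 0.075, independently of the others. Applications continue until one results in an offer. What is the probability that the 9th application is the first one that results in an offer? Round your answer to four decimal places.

Geometric (trials to first success), p = 0.075.
P(Y = 9) = (1−p)^8 · p = 0.53596 · 0.075 = 0.040197

0.0402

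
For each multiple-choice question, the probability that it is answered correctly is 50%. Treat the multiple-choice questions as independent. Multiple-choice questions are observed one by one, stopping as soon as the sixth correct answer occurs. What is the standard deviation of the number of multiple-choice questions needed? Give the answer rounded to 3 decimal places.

3.464

Y = total multiple-choice questions until the sixth success; negative binomial with r=6, p=0.50.
SD(Y) = √[r(1−p)/p²] = √(12.00000) = 3.46410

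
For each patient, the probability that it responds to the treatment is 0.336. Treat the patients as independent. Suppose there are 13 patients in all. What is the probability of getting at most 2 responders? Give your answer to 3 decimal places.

0.134

X ~ Binomial(13, 0.336); P(X ≤ 2) = Σ C(13,k) p^k (1−p)^(13−k) over k:
  k=0: C(13,0)·0.336^0·0.664^13 = 0.00488
  k=1: C(13,1)·0.336^1·0.664^12 = 0.03208
  k=2: C(13,2)·0.336^2·0.664^11 = 0.09741
Total = 0.13438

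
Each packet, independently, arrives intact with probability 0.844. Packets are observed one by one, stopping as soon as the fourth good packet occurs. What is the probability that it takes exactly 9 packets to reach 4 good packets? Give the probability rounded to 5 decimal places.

Y = trial on which the fourth success occurs; negative binomial, r=4, p=0.844.
P(Y=9) = C(8,3) · p^4 · (1−p)^5
= 56 · 0.50742 · 9.239e-05 = 0.0026253

0.00263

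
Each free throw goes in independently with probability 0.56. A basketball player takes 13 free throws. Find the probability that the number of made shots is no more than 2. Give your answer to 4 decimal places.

0.0033

X ~ Binomial(13, 0.56); P(X ≤ 2) = Σ C(13,k) p^k (1−p)^(13−k) over k:
  k=0: C(13,0)·0.56^0·0.44^13 = 0.000023
  k=1: C(13,1)·0.56^1·0.44^12 = 0.000383
  k=2: C(13,2)·0.56^2·0.44^11 = 0.002927
Total = 0.003334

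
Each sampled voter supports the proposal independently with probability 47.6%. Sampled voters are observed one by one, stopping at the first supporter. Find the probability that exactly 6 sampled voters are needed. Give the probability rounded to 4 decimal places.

0.0188

Geometric (trials to first success), p = 0.476.
P(Y = 6) = (1−p)^5 · p = 0.039505 · 0.476 = 0.018805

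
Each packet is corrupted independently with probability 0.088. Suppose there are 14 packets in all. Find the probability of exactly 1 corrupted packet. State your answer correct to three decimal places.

0.372

X ~ Binomial(n=14, p=0.088).
P(X=1) = C(14,1) · p^1 · (1−p)^13
= 14 · 0.088 · 0.30195 = 0.37200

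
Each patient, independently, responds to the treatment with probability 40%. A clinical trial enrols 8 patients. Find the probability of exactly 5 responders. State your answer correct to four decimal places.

0.1239

X ~ Binomial(n=8, p=0.40).
P(X=5) = C(8,5) · p^5 · (1−p)^3
= 56 · 0.01024 · 0.216 = 0.123863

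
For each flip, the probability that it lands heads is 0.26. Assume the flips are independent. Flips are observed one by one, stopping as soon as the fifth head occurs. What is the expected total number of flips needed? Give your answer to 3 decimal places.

Y = total flips until the fifth success; negative binomial with r=5, p=0.26.
E[Y] = r / p = 5 / 0.26 = 19.23077

19.231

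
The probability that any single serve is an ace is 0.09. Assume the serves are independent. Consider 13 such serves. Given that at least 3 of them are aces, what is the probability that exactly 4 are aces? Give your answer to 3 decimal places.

0.191

X ~ Binomial(13, 0.09). Want P(X=4 | X≥3) = P(X=4) / P(X≥3).
P(X=4) = C(13,4)·0.09^4·0.91^9 = 0.02007
P(X≥3) = 1 − 0.29345 − 0.37730 − 0.22389 = 0.10536
Ratio = 0.02007 / 0.10536 = 0.19053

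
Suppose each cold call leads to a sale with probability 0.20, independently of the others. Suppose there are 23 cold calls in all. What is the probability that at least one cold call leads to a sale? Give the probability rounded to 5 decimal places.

P(at least one) = 1 − P(none) = 1 − (1 − 0.20)^23
= 1 − 0.0059030 = 0.9940970

0.99410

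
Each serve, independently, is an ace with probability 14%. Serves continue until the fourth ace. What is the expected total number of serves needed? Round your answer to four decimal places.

28.5714

Y = total serves until the fourth success; negative binomial with r=4, p=0.14.
E[Y] = r / p = 4 / 0.14 = 28.571429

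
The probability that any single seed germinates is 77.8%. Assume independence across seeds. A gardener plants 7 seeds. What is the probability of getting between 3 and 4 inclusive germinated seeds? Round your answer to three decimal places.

0.180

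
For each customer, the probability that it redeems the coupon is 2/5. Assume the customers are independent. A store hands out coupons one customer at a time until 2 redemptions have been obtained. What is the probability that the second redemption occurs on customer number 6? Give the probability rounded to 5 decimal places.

Y = trial on which the second success occurs; negative binomial, r=2, p=0.40.
P(Y=6) = C(5,1) · p^2 · (1−p)^4
= 5 · 0.16 · 0.1296 = 0.1036800

0.10368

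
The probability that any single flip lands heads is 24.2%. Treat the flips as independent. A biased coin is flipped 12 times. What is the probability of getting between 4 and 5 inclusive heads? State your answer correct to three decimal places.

0.280

X ~ Binomial(12, 0.242); P(4 ≤ X ≤ 5) = Σ C(12,k) p^k (1−p)^(12−k) over k:
  k=4: C(12,4)·0.242^4·0.758^8 = 0.18502
  k=5: C(12,5)·0.242^5·0.758^7 = 0.09451
Total = 0.27953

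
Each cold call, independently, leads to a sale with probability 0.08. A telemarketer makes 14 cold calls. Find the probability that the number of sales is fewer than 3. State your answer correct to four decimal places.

0.9042

X ~ Binomial(14, 0.08); P(X ≤ 2) = Σ C(14,k) p^k (1−p)^(14−k) over k:
  k=0: C(14,0)·0.08^0·0.92^14 = 0.311193
  k=1: C(14,1)·0.08^1·0.92^13 = 0.378843
  k=2: C(14,2)·0.08^2·0.92^12 = 0.214129
Total = 0.904165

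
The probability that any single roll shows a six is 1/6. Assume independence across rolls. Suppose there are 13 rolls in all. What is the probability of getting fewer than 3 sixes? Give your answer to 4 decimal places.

X ~ Binomial(13, 0.166667); P(X ≤ 2) = Σ C(13,k) p^k (1−p)^(13−k) over k:
  k=0: C(13,0)·0.166667^0·0.833333^13 = 0.093464
  k=1: C(13,1)·0.166667^1·0.833333^12 = 0.243006
  k=2: C(13,2)·0.166667^2·0.833333^11 = 0.291607
Total = 0.628077

0.6281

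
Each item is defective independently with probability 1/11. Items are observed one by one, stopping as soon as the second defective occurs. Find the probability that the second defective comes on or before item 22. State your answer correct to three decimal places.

0.607

Finishing within 22 items ⇔ at least 2 successes in the first 22. With X ~ Binomial(22, 0.090909), P(Y ≤ 22) = 1 − P(X ≤ 1).
  k=0: C(22,0)·0.090909^0·0.909091^22 = 0.12285
  k=1: C(22,1)·0.090909^1·0.909091^21 = 0.27026
1 − 0.39311 = 0.60689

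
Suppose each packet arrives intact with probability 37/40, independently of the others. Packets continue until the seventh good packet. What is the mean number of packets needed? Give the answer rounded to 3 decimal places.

7.568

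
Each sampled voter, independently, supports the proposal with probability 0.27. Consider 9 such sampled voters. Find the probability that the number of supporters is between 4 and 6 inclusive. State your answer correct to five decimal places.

0.20282

X ~ Binomial(9, 0.27); P(4 ≤ X ≤ 6) = Σ C(9,k) p^k (1−p)^(9−k) over k:
  k=4: C(9,4)·0.27^4·0.73^5 = 0.1388161
  k=5: C(9,5)·0.27^5·0.73^4 = 0.0513429
  k=6: C(9,6)·0.27^6·0.73^3 = 0.0126599
Total = 0.2028190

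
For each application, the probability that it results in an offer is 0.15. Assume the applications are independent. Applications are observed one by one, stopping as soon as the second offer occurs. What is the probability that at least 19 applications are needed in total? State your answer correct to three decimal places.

Needing more than 18 applications ⇔ fewer than 2 successes in the first 18. With X ~ Binomial(18, 0.15), P(Y > 18) = P(X ≤ 1).
  k=0: C(18,0)·0.15^0·0.85^18 = 0.05365
  k=1: C(18,1)·0.15^1·0.85^17 = 0.17041
P(X ≤ 1) = 0.22405

0.224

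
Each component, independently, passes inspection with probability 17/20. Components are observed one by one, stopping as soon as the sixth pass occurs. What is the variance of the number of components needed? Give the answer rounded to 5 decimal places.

1.24567

Y = total components until the sixth success; negative binomial with r=6, p=0.85.
Var(Y) = r(1−p)/p² = 6·0.15 / 0.85² = 1.2456747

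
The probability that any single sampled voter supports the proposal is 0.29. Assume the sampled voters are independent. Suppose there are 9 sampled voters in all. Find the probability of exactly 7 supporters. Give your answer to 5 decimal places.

X ~ Binomial(n=9, p=0.29).
P(X=7) = C(9,7) · p^7 · (1−p)^2
= 36 · 0.0001725 · 0.5041 = 0.0031304

0.00313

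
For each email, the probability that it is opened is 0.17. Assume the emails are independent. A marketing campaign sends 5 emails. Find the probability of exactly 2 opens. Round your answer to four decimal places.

X ~ Binomial(n=5, p=0.17).
P(X=2) = C(5,2) · p^2 · (1−p)^3
= 10 · 0.0289 · 0.57179 = 0.165246

0.1652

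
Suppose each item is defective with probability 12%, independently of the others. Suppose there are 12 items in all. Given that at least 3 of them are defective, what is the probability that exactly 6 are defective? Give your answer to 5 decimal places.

X ~ Binomial(12, 0.12). Want P(X=6 | X≥3) = P(X=6) / P(X≥3).
P(X=6) = C(12,6)·0.12^6·0.88^6 = 0.0012813
P(X≥3) = 1 − 0.2156712 − 0.3529164 − 0.2646873 = 0.1667251
Ratio = 0.0012813 / 0.1667251 = 0.0076852

0.00769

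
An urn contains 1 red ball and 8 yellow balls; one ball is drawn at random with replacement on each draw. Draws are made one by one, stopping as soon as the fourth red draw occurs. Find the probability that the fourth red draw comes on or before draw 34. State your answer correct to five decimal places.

Finishing within 34 draws ⇔ at least 4 successes in the first 34. With X ~ Binomial(34, 0.111111), P(Y ≤ 34) = 1 − P(X ≤ 3).
  k=0: C(34,0)·0.111111^0·0.888889^34 = 0.0182312
  k=1: C(34,1)·0.111111^1·0.888889^33 = 0.0774824
  k=2: C(34,2)·0.111111^2·0.888889^32 = 0.1598075
  k=3: C(34,3)·0.111111^3·0.888889^31 = 0.2130767
1 − 0.4685977 = 0.5314023

0.53140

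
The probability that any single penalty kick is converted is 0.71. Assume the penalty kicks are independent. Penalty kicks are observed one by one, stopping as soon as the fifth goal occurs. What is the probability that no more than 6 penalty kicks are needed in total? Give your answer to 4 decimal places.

Finishing within 6 penalty kicks ⇔ at least 5 successes in the first 6. With X ~ Binomial(6, 0.71), P(Y ≤ 6) = 1 − P(X ≤ 4).
  k=0: C(6,0)·0.71^0·0.29^6 = 0.000595
  k=1: C(6,1)·0.71^1·0.29^5 = 0.008738
  k=2: C(6,2)·0.71^2·0.29^4 = 0.053481
  k=3: C(6,3)·0.71^3·0.29^3 = 0.174582
  k=4: C(6,4)·0.71^4·0.29^2 = 0.320568
1 − 0.557964 = 0.442036

0.4420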